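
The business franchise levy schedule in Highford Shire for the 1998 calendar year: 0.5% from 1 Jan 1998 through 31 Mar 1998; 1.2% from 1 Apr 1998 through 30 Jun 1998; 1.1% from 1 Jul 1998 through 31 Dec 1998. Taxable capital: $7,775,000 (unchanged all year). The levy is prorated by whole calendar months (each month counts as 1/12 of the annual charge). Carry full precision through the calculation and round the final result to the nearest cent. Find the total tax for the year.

$75,806.25

1 Jan – 31 Mar 1998: 3 months at 0.5% → $7,775,000 × 0.5% × 3/12 = $9,718.7500
1 Apr – 30 Jun 1998: 3 months at 1.2% → $7,775,000 × 1.2% × 3/12 = $23,325.0000
1 Jul – 31 Dec 1998: 6 months at 1.1% → $7,775,000 × 1.1% × 6/12 = $42,762.5000
Total = $75,806.2500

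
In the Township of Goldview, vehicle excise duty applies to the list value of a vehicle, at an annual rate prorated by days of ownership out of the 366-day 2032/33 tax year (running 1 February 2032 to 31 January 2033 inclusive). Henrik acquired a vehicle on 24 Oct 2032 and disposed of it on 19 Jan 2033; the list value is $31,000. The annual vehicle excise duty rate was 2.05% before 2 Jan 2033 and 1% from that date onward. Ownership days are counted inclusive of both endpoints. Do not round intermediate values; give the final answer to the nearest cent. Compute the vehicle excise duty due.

$136.79

24 Oct 2032 – 1 Jan 2033: 70 days at 2.05% → $31,000 × 2.05% × 70/366 = $121.5437
2 Jan – 19 Jan 2033: 18 days at 1% → $31,000 × 1% × 18/366 = $15.2459
Total = $136.7896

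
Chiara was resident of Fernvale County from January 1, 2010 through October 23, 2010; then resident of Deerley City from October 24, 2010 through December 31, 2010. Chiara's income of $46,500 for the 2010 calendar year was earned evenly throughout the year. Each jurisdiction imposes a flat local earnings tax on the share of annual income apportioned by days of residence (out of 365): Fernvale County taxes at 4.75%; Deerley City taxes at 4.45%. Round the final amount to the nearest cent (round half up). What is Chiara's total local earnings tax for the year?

Fernvale County, January 1 – October 23, 2010: 296 days → $46,500 × 4.75% × 296/365 = $1,791.2055
Deerley City, October 24 – December 31, 2010: 69 days → $46,500 × 4.45% × 69/365 = $391.1733
Total = $2,182.3788

$2,182.38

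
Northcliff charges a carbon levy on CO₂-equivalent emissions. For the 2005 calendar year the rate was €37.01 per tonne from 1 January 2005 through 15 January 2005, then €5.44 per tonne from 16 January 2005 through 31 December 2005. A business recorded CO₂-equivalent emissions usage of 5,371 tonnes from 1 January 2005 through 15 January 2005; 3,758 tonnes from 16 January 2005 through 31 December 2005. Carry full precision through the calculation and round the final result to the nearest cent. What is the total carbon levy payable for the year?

1 January – 15 January 2005: 5,371 tonnes at €37.01/tonne → €198,780.71
16 January – 31 December 2005: 3,758 tonnes at €5.44/tonne → €20,443.52

€219,224.23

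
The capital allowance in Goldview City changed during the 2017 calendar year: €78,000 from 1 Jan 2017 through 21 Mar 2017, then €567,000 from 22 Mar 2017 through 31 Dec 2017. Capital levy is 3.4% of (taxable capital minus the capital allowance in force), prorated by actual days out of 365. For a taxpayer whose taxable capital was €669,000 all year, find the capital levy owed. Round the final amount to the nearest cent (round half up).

1 Jan – 21 Mar 2017: 80 days, exemption €78,000 → (€669,000 − €78,000) × 3.4% × 80/365 = €4,404.1644
22 Mar – 31 Dec 2017: 285 days, exemption €567,000 → (€669,000 − €567,000) × 3.4% × 285/365 = €2,707.8904
Total = €7,112.0548

€7,112.05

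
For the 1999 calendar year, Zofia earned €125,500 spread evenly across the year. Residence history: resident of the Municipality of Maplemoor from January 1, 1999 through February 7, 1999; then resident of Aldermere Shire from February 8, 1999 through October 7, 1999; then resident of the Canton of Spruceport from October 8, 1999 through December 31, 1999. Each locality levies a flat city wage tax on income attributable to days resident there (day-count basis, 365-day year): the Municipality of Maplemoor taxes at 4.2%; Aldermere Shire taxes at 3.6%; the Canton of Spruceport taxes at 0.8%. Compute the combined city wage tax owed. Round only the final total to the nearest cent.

€3,778.07

The Municipality of Maplemoor, January 1 – February 7, 1999: 38 days → €125,500 × 4.2% × 38/365 = €548.7616
Aldermere Shire, February 8 – October 7, 1999: 242 days → €125,500 × 3.6% × 242/365 = €2,995.4959
The Canton of Spruceport, October 8 – December 31, 1999: 85 days → €125,500 × 0.8% × 85/365 = €233.8082
Total = €3,778.0658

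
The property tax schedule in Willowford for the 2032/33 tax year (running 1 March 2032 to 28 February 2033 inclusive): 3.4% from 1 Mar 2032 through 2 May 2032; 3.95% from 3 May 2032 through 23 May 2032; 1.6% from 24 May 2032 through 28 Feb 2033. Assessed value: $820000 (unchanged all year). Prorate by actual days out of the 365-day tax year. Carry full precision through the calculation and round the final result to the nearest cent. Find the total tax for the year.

$16776.30

1 Mar – 2 May 2032: 63 days at 3.4% → $820000 × 3.4% × 63/365 = $4812.1644
3 May – 23 May 2032: 21 days at 3.95% → $820000 × 3.95% × 21/365 = $1863.5342
24 May 2032 – 28 Feb 2033: 281 days at 1.6% → $820000 × 1.6% × 281/365 = $10100.6027
Total = $16776.3014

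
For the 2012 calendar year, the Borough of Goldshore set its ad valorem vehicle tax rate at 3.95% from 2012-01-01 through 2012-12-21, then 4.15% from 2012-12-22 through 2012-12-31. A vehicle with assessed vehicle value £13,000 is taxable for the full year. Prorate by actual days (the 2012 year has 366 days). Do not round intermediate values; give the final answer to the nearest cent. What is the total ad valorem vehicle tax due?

£514.21

2012-01-01 to 2012-12-21: 356 days at 3.95% → £13,000 × 3.95% × 356/366 = £499.4699
2012-12-22 to 2012-12-31: 10 days at 4.15% → £13,000 × 4.15% × 10/366 = £14.7404
Total = £514.2104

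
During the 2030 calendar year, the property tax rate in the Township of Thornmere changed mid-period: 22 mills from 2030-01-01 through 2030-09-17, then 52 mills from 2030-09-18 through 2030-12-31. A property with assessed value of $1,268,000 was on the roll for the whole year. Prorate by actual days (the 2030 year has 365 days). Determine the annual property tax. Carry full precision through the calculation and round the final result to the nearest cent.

2030-01-01 to 2030-09-17: 260 days at 22 mills → $1,268,000 × 2.2% × 260/365 = $19,871.1233
2030-09-18 to 2030-12-31: 105 days at 52 mills → $1,268,000 × 5.2% × 105/365 = $18,967.8904
Total = $38,839.0137

$38,839.01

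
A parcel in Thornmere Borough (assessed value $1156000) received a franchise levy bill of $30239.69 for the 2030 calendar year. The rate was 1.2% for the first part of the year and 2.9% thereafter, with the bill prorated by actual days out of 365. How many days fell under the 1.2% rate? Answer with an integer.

Let d = days at the first rate; then 365 − d days at the second rate.
$1156000 × [1.2%·d + 2.9%·(365−d)] / 365 = $30239.69
Solving gives d = 61, so the new rate took effect on 3 March 2030.

61 days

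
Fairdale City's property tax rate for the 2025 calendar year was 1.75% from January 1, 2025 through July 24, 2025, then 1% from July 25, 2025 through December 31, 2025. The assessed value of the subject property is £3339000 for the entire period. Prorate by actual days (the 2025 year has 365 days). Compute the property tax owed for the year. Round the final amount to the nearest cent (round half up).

£47454.97

January 1 – July 24, 2025: 205 days at 1.75% → £3339000 × 1.75% × 205/365 = £32818.2534
July 25 – December 31, 2025: 160 days at 1% → £3339000 × 1% × 160/365 = £14636.7123
Total = £47454.9658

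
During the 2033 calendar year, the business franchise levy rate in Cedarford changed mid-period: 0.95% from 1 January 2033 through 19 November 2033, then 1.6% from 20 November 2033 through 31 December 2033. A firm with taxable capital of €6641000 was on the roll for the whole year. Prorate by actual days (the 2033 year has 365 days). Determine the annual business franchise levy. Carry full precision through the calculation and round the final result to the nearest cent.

€68056.60

1 January – 19 November 2033: 323 days at 0.95% → €6641000 × 0.95% × 323/365 = €55829.8863
20 November – 31 December 2033: 42 days at 1.6% → €6641000 × 1.6% × 42/365 = €12226.7178
Total = €68056.6041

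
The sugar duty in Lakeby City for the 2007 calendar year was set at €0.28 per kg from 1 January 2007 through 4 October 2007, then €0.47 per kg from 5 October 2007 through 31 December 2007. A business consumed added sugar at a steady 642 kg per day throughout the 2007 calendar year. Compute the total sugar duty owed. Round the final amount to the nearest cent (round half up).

€76,346.64

1 January – 4 October 2007: 277 days × 642 kg/day = 177,834 kg at €0.28/kg → €49,793.52
5 October – 31 December 2007: 88 days × 642 kg/day = 56,496 kg at €0.47/kg → €26,553.12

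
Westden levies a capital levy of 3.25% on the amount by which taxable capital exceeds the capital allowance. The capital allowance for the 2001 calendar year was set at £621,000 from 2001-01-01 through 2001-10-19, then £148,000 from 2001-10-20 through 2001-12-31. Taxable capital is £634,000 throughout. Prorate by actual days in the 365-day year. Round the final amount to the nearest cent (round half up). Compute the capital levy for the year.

£3,497.00

2001-01-01 to 2001-10-19: 292 days, exemption £621,000 → (£634,000 − £621,000) × 3.25% × 292/365 = £338.0000
2001-10-20 to 2001-12-31: 73 days, exemption £148,000 → (£634,000 − £148,000) × 3.25% × 73/365 = £3,159.0000
Total = £3,497.0000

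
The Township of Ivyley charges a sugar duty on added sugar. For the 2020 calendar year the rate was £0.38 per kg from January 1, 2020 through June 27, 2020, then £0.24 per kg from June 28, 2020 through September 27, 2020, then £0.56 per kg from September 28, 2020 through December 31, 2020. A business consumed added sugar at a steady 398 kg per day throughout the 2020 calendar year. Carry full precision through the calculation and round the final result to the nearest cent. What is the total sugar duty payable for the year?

£57,033.40

January 1 – June 27, 2020: 179 days × 398 kg/day = 71,242 kg at £0.38/kg → £27,071.96
June 28 – September 27, 2020: 92 days × 398 kg/day = 36,616 kg at £0.24/kg → £8,787.84
September 28 – December 31, 2020: 95 days × 398 kg/day = 37,810 kg at £0.56/kg → £21,173.60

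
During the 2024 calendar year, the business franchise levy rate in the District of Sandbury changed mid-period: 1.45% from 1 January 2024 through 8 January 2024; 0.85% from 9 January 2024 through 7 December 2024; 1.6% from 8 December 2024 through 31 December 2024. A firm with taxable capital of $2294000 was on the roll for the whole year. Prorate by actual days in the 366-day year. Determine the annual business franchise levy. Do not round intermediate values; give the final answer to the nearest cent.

$20928.05

1 January – 8 January 2024: 8 days at 1.45% → $2294000 × 1.45% × 8/366 = $727.0601
9 January – 7 December 2024: 334 days at 0.85% → $2294000 × 0.85% × 334/366 = $17794.1694
8 December – 31 December 2024: 24 days at 1.6% → $2294000 × 1.6% × 24/366 = $2406.8197
Total = $20928.0492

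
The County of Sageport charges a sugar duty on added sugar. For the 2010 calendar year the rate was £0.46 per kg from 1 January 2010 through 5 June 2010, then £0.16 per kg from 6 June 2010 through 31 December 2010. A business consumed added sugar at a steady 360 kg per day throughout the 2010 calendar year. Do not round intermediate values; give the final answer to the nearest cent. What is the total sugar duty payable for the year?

£37872.00

1 January – 5 June 2010: 156 days × 360 kg/day = 56,160 kg at £0.46/kg → £25833.60
6 June – 31 December 2010: 209 days × 360 kg/day = 75,240 kg at £0.16/kg → £12038.40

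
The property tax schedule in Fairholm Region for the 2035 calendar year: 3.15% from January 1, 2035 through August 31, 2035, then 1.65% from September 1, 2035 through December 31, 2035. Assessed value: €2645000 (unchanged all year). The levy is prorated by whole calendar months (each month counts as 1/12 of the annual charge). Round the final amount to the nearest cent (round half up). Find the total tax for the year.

January 1 – August 31, 2035: 8 months at 3.15% → €2645000 × 3.15% × 8/12 = €55545.0000
September 1 – December 31, 2035: 4 months at 1.65% → €2645000 × 1.65% × 4/12 = €14547.5000
Total = €70092.5000

€70092.50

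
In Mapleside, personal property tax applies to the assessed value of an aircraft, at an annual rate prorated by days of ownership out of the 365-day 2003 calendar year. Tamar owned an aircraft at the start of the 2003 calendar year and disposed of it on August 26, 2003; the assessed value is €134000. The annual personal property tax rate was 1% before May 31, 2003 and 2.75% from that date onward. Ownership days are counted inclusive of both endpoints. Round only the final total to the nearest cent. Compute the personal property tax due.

January 1 – May 30, 2003: 150 days at 1% → €134000 × 1% × 150/365 = €550.6849
May 31 – August 26, 2003: 88 days at 2.75% → €134000 × 2.75% × 88/365 = €888.4384
Total = €1439.1233

€1439.12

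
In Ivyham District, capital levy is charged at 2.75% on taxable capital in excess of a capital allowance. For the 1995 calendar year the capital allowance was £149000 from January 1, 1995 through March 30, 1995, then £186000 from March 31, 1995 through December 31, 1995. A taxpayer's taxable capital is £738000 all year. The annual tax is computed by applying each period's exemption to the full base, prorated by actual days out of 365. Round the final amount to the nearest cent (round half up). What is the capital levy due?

£15428.10

January 1 – March 30, 1995: 89 days, exemption £149000 → (£738000 − £149000) × 2.75% × 89/365 = £3949.5274
March 31 – December 31, 1995: 276 days, exemption £186000 → (£738000 − £186000) × 2.75% × 276/365 = £11478.5753
Total = £15428.1027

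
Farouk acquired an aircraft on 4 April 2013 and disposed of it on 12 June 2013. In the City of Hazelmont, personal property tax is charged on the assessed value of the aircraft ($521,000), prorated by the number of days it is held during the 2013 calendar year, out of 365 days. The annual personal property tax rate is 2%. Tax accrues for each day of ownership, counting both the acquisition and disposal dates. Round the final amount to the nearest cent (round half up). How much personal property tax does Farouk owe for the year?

Days held (4 April – 12 June 2013): 70 out of 365
Tax = $521,000 × 2% × 70/365 = $1,998.3562

$1,998.36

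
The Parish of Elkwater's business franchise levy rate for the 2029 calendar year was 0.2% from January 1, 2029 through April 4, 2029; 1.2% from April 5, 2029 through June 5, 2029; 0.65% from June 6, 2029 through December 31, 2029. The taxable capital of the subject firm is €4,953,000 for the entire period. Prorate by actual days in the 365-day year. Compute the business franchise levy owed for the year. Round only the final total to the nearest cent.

January 1 – April 4, 2029: 94 days at 0.2% → €4,953,000 × 0.2% × 94/365 = €2,551.1342
April 5 – June 5, 2029: 62 days at 1.2% → €4,953,000 × 1.2% × 62/365 = €10,095.9781
June 6 – December 31, 2029: 209 days at 0.65% → €4,953,000 × 0.65% × 209/365 = €18,434.6589
Total = €31,081.7712

€31,081.77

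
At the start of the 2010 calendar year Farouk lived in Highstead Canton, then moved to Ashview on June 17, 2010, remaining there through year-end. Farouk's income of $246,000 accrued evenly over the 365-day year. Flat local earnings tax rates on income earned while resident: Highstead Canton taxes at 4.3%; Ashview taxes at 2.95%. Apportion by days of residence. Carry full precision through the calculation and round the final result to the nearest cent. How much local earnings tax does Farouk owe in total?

Highstead Canton, January 1 – June 16, 2010: 167 days → $246,000 × 4.3% × 167/365 = $4,839.7973
Ashview, June 17 – December 31, 2010: 198 days → $246,000 × 2.95% × 198/365 = $3,936.6740
Total = $8,776.4712

$8,776.47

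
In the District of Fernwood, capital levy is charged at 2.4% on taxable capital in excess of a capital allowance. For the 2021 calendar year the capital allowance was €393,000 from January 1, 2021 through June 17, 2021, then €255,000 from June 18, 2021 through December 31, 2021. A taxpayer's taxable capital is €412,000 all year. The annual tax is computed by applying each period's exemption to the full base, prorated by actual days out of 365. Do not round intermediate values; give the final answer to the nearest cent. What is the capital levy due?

January 1 – June 17, 2021: 168 days, exemption €393,000 → (€412,000 − €393,000) × 2.4% × 168/365 = €209.8849
June 18 – December 31, 2021: 197 days, exemption €255,000 → (€412,000 − €255,000) × 2.4% × 197/365 = €2,033.6877
Total = €2,243.5726

€2,243.57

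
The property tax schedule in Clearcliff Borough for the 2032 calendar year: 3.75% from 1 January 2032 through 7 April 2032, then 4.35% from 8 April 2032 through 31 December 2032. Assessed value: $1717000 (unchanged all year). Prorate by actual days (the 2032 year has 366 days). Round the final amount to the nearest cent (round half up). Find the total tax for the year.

$71931.04

1 January – 7 April 2032: 98 days at 3.75% → $1717000 × 3.75% × 98/366 = $17240.3689
8 April – 31 December 2032: 268 days at 4.35% → $1717000 × 4.35% × 268/366 = $54690.6721
Total = $71931.0410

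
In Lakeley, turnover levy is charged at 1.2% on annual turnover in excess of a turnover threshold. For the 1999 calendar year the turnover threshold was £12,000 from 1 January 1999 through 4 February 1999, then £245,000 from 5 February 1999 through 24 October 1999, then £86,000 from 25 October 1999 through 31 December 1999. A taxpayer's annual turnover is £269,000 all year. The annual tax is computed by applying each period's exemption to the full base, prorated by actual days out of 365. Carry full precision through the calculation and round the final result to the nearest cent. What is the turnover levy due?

£911.57

1 January – 4 February 1999: 35 days, exemption £12,000 → (£269,000 − £12,000) × 1.2% × 35/365 = £295.7260
5 February – 24 October 1999: 262 days, exemption £245,000 → (£269,000 − £245,000) × 1.2% × 262/365 = £206.7288
25 October – 31 December 1999: 68 days, exemption £86,000 → (£269,000 − £86,000) × 1.2% × 68/365 = £409.1178
Total = £911.5726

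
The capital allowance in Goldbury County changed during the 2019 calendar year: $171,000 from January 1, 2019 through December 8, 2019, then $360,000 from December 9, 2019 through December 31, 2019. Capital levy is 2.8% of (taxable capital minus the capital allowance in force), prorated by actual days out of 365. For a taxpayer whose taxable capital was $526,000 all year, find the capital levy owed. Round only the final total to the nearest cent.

$9,606.53

January 1 – December 8, 2019: 342 days, exemption $171,000 → ($526,000 − $171,000) × 2.8% × 342/365 = $9,313.6438
December 9 – December 31, 2019: 23 days, exemption $360,000 → ($526,000 − $360,000) × 2.8% × 23/365 = $292.8877
Total = $9,606.5315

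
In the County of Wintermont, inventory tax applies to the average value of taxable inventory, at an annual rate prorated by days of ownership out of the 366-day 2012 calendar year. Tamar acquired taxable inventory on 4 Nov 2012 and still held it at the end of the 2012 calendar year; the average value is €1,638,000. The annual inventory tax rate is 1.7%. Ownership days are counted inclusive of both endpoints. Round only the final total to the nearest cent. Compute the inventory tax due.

€4,412.75

Days held (4 Nov – 31 Dec 2012): 58 out of 366
Tax = €1,638,000 × 1.7% × 58/366 = €4,412.7541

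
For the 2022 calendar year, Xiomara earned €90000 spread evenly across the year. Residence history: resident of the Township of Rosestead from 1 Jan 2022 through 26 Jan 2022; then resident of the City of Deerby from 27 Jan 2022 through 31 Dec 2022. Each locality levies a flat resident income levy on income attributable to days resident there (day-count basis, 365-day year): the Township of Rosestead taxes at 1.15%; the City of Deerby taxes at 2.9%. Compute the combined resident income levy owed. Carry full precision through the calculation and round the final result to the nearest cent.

The Township of Rosestead, 1 Jan – 26 Jan 2022: 26 days → €90000 × 1.15% × 26/365 = €73.7260
The City of Deerby, 27 Jan – 31 Dec 2022: 339 days → €90000 × 2.9% × 339/365 = €2424.0822
Total = €2497.8082

€2497.81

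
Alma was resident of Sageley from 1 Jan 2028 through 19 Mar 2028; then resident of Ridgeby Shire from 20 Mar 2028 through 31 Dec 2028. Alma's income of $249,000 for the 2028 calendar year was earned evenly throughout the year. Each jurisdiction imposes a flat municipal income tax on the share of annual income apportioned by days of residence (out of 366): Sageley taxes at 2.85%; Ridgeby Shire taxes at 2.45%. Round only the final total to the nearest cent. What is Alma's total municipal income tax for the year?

Sageley, 1 Jan – 19 Mar 2028: 79 days → $249,000 × 2.85% × 79/366 = $1,531.7582
Ridgeby Shire, 20 Mar – 31 Dec 2028: 287 days → $249,000 × 2.45% × 287/366 = $4,783.7254
Total = $6,315.4836

$6,315.48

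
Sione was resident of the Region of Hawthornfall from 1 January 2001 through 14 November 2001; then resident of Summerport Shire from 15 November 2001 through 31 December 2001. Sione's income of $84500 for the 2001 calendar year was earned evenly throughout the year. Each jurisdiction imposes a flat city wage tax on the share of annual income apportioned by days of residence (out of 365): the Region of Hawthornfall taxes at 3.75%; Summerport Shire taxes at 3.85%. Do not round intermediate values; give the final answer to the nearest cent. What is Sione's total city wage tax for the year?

The Region of Hawthornfall, 1 January – 14 November 2001: 318 days → $84500 × 3.75% × 318/365 = $2760.7192
Summerport Shire, 15 November – 31 December 2001: 47 days → $84500 × 3.85% × 47/365 = $418.9116
Total = $3179.6308

$3179.63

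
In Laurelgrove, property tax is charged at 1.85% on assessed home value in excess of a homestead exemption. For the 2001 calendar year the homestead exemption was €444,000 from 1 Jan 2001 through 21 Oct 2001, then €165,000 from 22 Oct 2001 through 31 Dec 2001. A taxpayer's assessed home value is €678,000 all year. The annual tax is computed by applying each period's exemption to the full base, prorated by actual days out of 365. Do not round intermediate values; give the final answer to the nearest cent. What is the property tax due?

€5,333.02

1 Jan – 21 Oct 2001: 294 days, exemption €444,000 → (€678,000 − €444,000) × 1.85% × 294/365 = €3,486.9205
22 Oct – 31 Dec 2001: 71 days, exemption €165,000 → (€678,000 − €165,000) × 1.85% × 71/365 = €1,846.0973
Total = €5,333.0178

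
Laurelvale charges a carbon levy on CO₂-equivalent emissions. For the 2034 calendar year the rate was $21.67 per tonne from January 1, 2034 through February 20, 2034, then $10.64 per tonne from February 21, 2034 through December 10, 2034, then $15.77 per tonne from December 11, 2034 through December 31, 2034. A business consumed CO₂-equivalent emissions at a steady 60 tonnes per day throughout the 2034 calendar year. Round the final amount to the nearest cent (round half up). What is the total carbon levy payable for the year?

$273231.60

January 1 – February 20, 2034: 51 days × 60 tonnes/day = 3,060 tonnes at $21.67/tonne → $66310.20
February 21 – December 10, 2034: 293 days × 60 tonnes/day = 17,580 tonnes at $10.64/tonne → $187051.20
December 11 – December 31, 2034: 21 days × 60 tonnes/day = 1,260 tonnes at $15.77/tonne → $19870.20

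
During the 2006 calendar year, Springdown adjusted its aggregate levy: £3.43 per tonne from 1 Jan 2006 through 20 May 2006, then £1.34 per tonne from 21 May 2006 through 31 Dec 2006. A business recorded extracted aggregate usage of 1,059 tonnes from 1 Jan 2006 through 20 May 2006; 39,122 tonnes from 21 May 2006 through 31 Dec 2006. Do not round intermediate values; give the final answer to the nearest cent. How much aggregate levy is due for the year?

£56,055.85

1 Jan – 20 May 2006: 1,059 tonnes at £3.43/tonne → £3,632.37
21 May – 31 Dec 2006: 39,122 tonnes at £1.34/tonne → £52,423.48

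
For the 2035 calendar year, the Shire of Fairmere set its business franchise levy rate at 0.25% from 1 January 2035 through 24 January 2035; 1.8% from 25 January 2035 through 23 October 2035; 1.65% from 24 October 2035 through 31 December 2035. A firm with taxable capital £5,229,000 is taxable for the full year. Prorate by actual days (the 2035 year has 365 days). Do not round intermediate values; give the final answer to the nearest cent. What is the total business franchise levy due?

£87,309.97

1 January – 24 January 2035: 24 days at 0.25% → £5,229,000 × 0.25% × 24/365 = £859.5616
25 January – 23 October 2035: 272 days at 1.8% → £5,229,000 × 1.8% × 272/365 = £70,140.2301
24 October – 31 December 2035: 69 days at 1.65% → £5,229,000 × 1.65% × 69/365 = £16,310.1822
Total = £87,309.9740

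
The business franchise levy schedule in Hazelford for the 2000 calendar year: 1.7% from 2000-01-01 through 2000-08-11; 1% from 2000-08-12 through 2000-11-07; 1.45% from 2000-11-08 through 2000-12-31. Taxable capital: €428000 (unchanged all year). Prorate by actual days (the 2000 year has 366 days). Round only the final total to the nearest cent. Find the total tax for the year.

2000-01-01 to 2000-08-11: 224 days at 1.7% → €428000 × 1.7% × 224/366 = €4453.0710
2000-08-12 to 2000-11-07: 88 days at 1% → €428000 × 1% × 88/366 = €1029.0710
2000-11-08 to 2000-12-31: 54 days at 1.45% → €428000 × 1.45% × 54/366 = €915.6393
Total = €6397.7814

€6397.78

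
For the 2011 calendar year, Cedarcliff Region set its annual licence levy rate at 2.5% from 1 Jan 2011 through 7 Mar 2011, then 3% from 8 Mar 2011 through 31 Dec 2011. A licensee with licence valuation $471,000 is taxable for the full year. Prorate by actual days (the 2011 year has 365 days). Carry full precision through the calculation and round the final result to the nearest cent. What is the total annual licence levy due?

$13,704.16

1 Jan – 7 Mar 2011: 66 days at 2.5% → $471,000 × 2.5% × 66/365 = $2,129.1781
8 Mar – 31 Dec 2011: 299 days at 3% → $471,000 × 3% × 299/365 = $11,574.9863
Total = $13,704.1644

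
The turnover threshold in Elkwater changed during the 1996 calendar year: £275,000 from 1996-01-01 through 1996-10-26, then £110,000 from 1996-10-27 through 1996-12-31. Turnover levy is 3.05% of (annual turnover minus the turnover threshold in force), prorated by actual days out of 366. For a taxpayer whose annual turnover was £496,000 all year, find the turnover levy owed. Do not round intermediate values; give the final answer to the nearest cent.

£7,648.00

1996-01-01 to 1996-10-26: 300 days, exemption £275,000 → (£496,000 − £275,000) × 3.05% × 300/366 = £5,525.0000
1996-10-27 to 1996-12-31: 66 days, exemption £110,000 → (£496,000 − £110,000) × 3.05% × 66/366 = £2,123.0000
Total = £7,648.0000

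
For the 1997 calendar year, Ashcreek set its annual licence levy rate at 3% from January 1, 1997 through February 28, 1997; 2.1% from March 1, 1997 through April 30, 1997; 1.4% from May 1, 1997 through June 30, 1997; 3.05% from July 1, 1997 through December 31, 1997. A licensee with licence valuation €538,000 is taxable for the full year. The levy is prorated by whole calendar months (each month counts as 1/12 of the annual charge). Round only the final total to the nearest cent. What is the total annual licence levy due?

€14,032.83

January 1 – February 28, 1997: 2 months at 3% → €538,000 × 3% × 2/12 = €2,690.0000
March 1 – April 30, 1997: 2 months at 2.1% → €538,000 × 2.1% × 2/12 = €1,883.0000
May 1 – June 30, 1997: 2 months at 1.4% → €538,000 × 1.4% × 2/12 = €1,255.3333
July 1 – December 31, 1997: 6 months at 3.05% → €538,000 × 3.05% × 6/12 = €8,204.5000
Total = €14,032.8333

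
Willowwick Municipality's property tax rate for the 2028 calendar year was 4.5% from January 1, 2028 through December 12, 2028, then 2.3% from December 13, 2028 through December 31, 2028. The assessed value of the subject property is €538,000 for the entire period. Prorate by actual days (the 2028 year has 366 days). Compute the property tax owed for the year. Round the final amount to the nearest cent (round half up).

January 1 – December 12, 2028: 347 days at 4.5% → €538,000 × 4.5% × 347/366 = €22,953.1967
December 13 – December 31, 2028: 19 days at 2.3% → €538,000 × 2.3% × 19/366 = €642.3661
Total = €23,595.5628

€23,595.56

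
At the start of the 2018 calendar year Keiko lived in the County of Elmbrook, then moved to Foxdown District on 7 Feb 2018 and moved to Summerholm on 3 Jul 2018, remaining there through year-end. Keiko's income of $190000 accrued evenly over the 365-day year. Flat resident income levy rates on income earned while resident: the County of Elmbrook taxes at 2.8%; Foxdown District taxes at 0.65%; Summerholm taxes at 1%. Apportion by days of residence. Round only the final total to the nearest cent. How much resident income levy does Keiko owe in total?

$1980.68

The County of Elmbrook, 1 Jan – 6 Feb 2018: 37 days → $190000 × 2.8% × 37/365 = $539.2877
Foxdown District, 7 Feb – 2 Jul 2018: 146 days → $190000 × 0.65% × 146/365 = $494.0000
Summerholm, 3 Jul – 31 Dec 2018: 182 days → $190000 × 1% × 182/365 = $947.3973
Total = $1980.6849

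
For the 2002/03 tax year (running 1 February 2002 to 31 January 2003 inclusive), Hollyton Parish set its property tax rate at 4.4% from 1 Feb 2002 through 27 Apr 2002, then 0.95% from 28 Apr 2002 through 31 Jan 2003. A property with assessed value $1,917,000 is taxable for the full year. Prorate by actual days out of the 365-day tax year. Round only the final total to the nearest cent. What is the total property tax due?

1 Feb – 27 Apr 2002: 86 days at 4.4% → $1,917,000 × 4.4% × 86/365 = $19,873.7753
28 Apr 2002 – 31 Jan 2003: 279 days at 0.95% → $1,917,000 × 0.95% × 279/365 = $13,920.5712
Total = $33,794.3466

$33,794.35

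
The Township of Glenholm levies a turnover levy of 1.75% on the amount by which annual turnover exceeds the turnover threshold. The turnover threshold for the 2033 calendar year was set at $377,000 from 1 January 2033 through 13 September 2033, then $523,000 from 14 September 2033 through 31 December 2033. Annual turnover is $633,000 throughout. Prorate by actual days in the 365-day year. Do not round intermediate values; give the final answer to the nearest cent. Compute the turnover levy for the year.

$3,717.00

1 January – 13 September 2033: 256 days, exemption $377,000 → ($633,000 − $377,000) × 1.75% × 256/365 = $3,142.1370
14 September – 31 December 2033: 109 days, exemption $523,000 → ($633,000 − $523,000) × 1.75% × 109/365 = $574.8630
Total = $3,717.0000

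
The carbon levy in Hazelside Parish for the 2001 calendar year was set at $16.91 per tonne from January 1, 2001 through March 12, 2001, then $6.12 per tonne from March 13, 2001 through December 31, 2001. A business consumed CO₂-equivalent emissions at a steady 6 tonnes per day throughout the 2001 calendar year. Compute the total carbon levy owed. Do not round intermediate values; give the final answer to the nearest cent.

$17,999.34

January 1 – March 12, 2001: 71 days × 6 tonnes/day = 426 tonnes at $16.91/tonne → $7,203.66
March 13 – December 31, 2001: 294 days × 6 tonnes/day = 1,764 tonnes at $6.12/tonne → $10,795.68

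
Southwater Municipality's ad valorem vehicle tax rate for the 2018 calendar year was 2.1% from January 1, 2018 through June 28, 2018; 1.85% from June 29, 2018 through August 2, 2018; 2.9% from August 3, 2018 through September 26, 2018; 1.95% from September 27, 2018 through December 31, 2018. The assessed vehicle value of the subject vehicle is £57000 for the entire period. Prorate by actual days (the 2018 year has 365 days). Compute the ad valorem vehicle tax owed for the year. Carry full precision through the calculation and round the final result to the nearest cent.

£1229.56

January 1 – June 28, 2018: 179 days at 2.1% → £57000 × 2.1% × 179/365 = £587.0219
June 29 – August 2, 2018: 35 days at 1.85% → £57000 × 1.85% × 35/365 = £101.1164
August 3 – September 26, 2018: 55 days at 2.9% → £57000 × 2.9% × 55/365 = £249.0822
September 27 – December 31, 2018: 96 days at 1.95% → £57000 × 1.95% × 96/365 = £292.3397
Total = £1229.5603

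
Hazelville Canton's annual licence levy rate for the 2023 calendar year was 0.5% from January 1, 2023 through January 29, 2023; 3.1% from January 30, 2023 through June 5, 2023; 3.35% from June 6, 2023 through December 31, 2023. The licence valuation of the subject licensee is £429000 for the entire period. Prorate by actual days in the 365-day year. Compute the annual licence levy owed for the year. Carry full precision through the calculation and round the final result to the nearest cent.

£13026.91

January 1 – January 29, 2023: 29 days at 0.5% → £429000 × 0.5% × 29/365 = £170.4247
January 30 – June 5, 2023: 127 days at 3.1% → £429000 × 3.1% × 127/365 = £4627.3233
June 6 – December 31, 2023: 209 days at 3.35% → £429000 × 3.35% × 209/365 = £8229.1603
Total = £13026.9082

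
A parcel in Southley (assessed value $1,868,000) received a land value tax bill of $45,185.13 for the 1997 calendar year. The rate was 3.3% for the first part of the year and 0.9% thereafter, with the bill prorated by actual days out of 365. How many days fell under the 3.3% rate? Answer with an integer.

231 days

Let d = days at the first rate; then 365 − d days at the second rate.
$1,868,000 × [3.3%·d + 0.9%·(365−d)] / 365 = $45,185.13
Solving gives d = 231, so the new rate took effect on 20 August 1997.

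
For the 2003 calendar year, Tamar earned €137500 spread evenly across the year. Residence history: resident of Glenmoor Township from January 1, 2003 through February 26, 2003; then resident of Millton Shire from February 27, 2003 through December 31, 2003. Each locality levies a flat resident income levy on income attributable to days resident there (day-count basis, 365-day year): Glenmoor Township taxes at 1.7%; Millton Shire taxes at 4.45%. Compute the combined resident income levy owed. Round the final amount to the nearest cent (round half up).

€5528.25

Glenmoor Township, January 1 – February 26, 2003: 57 days → €137500 × 1.7% × 57/365 = €365.0342
Millton Shire, February 27 – December 31, 2003: 308 days → €137500 × 4.45% × 308/365 = €5163.2192
Total = €5528.2534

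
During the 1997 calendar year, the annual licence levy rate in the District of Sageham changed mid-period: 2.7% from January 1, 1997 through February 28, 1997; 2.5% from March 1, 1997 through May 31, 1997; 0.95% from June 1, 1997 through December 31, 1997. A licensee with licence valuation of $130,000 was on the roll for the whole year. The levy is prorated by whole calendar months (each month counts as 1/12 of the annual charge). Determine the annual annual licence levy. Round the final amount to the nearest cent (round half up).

January 1 – February 28, 1997: 2 months at 2.7% → $130,000 × 2.7% × 2/12 = $585.0000
March 1 – May 31, 1997: 3 months at 2.5% → $130,000 × 2.5% × 3/12 = $812.5000
June 1 – December 31, 1997: 7 months at 0.95% → $130,000 × 0.95% × 7/12 = $720.4167
Total = $2,117.9167

$2,117.92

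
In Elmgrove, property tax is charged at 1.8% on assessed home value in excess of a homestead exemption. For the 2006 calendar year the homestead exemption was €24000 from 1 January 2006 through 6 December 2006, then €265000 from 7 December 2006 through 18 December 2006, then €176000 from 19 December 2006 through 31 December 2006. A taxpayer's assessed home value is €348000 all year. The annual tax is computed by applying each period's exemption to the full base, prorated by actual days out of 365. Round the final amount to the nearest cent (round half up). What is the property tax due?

€5591.93

1 January – 6 December 2006: 340 days, exemption €24000 → (€348000 − €24000) × 1.8% × 340/365 = €5432.5479
7 December – 18 December 2006: 12 days, exemption €265000 → (€348000 − €265000) × 1.8% × 12/365 = €49.1178
19 December – 31 December 2006: 13 days, exemption €176000 → (€348000 − €176000) × 1.8% × 13/365 = €110.2685
Total = €5591.9342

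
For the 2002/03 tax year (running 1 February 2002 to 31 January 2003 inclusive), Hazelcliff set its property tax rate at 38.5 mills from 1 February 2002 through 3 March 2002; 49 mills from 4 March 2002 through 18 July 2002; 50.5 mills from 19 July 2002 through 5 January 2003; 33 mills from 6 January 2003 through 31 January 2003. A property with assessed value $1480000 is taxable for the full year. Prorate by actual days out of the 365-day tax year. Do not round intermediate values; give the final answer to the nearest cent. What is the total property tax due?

$70553.42

1 February – 3 March 2002: 31 days at 38.5 mills → $1480000 × 3.85% × 31/365 = $4839.3973
4 March – 18 July 2002: 137 days at 49 mills → $1480000 × 4.9% × 137/365 = $27219.8356
19 July 2002 – 5 January 2003: 171 days at 50.5 mills → $1480000 × 5.05% × 171/365 = $35015.1781
6 January – 31 January 2003: 26 days at 33 mills → $1480000 × 3.3% × 26/365 = $3479.0137
Total = $70553.4247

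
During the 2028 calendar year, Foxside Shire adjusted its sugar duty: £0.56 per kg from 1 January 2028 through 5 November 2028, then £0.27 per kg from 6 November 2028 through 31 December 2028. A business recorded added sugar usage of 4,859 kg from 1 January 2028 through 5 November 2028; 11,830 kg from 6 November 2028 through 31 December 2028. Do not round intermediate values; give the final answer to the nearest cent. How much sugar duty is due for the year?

£5915.14

1 January – 5 November 2028: 4,859 kg at £0.56/kg → £2721.04
6 November – 31 December 2028: 11,830 kg at £0.27/kg → £3194.10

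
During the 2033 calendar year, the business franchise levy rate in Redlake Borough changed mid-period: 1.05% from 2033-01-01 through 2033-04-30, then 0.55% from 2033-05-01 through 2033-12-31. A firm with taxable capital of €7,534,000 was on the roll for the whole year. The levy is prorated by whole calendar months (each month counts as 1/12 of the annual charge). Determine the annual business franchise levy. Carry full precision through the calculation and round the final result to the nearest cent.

€53,993.67

2033-01-01 to 2033-04-30: 4 months at 1.05% → €7,534,000 × 1.05% × 4/12 = €26,369.0000
2033-05-01 to 2033-12-31: 8 months at 0.55% → €7,534,000 × 0.55% × 8/12 = €27,624.6667
Total = €53,993.6667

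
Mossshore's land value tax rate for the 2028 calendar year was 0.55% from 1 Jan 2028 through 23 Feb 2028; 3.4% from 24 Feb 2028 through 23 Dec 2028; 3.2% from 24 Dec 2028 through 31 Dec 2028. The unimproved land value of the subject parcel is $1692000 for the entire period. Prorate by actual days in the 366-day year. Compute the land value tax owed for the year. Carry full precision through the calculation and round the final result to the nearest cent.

$50339.31

1 Jan – 23 Feb 2028: 54 days at 0.55% → $1692000 × 0.55% × 54/366 = $1373.0164
24 Feb – 23 Dec 2028: 304 days at 3.4% → $1692000 × 3.4% × 304/366 = $47782.8197
24 Dec – 31 Dec 2028: 8 days at 3.2% → $1692000 × 3.2% × 8/366 = $1183.4754
Total = $50339.3115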